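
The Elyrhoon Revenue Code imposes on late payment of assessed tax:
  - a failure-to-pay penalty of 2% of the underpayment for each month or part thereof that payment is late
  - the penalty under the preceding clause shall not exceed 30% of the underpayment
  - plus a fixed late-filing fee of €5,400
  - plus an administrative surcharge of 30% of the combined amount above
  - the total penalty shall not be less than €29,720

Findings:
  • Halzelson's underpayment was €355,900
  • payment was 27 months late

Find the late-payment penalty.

Accrued rate: 2% × 27 = 54%, capped at 30% → 30%
Failure-to-pay penalty: 30% of €355,900 = €106,770
Penalty before surcharge: €106,770 + €5,400 = €112,170
Administrative surcharge: 30% of €112,170 = €33,651
Total penalty: €112,170 + €33,651 = €145,821
Minimum €29,720: €145,821 meets the minimum, no increase.

€145,821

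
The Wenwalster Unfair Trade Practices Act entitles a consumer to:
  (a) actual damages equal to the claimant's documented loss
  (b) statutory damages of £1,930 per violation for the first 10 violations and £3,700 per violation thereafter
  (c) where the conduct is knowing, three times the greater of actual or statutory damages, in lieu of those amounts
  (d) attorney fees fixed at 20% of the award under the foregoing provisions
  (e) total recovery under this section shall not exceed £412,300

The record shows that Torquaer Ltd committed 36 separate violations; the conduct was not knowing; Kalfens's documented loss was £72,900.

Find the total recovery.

£226,080

First 10 violations: 10 × £1,930 = £19,300
Remaining violations: (36 − 10) × £3,700 = £96,200
Statutory damages: £19,300 + £96,200 = £115,500
Conduct not knowing: the in-lieu enhancement does not apply.
Actual plus statutory damages: £72,900 + £115,500 = £188,400
Attorney fees: 20% of £188,400 = £37,680
Total before cap: £188,400 + £37,680 = £226,080
Cap at £412,300: £226,080 is within the cap, no reduction.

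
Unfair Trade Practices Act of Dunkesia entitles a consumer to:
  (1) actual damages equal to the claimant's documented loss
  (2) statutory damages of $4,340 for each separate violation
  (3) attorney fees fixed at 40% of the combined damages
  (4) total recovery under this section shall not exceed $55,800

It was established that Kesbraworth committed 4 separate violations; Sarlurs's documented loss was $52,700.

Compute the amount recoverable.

Statutory damages: 4 × $4,340 = $17,360
Combined damages: $52,700 + $17,360 = $70,060
Attorney fees: 40% of $70,060 = $28,024
Total before cap: $70,060 + $28,024 = $98,084
Cap at $55,800: $98,084 exceeds the cap → $55,800

$55,800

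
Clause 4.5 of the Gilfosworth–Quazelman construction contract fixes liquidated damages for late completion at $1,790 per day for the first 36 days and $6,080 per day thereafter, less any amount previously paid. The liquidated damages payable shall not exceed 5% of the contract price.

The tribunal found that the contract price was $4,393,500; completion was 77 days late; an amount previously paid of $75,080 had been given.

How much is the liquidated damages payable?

$219,675

First 36 days: 36 × $1,790 = $64,440
Remaining days: (77 − 36) × $6,080 = $249,280
Accrued per-day damages: $64,440 + $249,280 = $313,720
Less amount previously paid: $313,720 − $75,080 = $238,640
Cap: 5% of $4,393,500 = $219,675
Cap at $219,675: $238,640 exceeds the cap → $219,675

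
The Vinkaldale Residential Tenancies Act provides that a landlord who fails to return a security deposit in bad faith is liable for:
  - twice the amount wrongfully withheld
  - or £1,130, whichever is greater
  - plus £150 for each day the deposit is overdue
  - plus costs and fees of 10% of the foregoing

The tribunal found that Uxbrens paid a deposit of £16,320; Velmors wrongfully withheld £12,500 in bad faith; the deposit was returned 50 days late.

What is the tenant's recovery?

Recovery: £35,750

Doubled: 2 × £12,500 = £25,000
Minimum £1,130: £25,000 meets the minimum, no increase.
Late-return penalty: 50 × £150 = £7,500
Damages plus late penalty: £25,000 + £7,500 = £32,500
Costs and fees: 10% of £32,500 = £3,250
Total recovery: £32,500 + £3,250 = £35,750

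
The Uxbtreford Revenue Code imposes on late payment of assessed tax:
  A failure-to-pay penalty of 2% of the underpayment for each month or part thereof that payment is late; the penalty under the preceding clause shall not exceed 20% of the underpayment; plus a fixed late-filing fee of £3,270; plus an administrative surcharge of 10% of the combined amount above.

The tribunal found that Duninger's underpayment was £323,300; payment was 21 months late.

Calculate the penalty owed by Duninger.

Accrued rate: 2% × 21 = 42%, capped at 20% → 20%
Failure-to-pay penalty: 20% of £323,300 = £64,660
Penalty before surcharge: £64,660 + £3,270 = £67,930
Administrative surcharge: 10% of £67,930 = £6,793
Total penalty: £67,930 + £6,793 = £74,723

Penalty: £74,723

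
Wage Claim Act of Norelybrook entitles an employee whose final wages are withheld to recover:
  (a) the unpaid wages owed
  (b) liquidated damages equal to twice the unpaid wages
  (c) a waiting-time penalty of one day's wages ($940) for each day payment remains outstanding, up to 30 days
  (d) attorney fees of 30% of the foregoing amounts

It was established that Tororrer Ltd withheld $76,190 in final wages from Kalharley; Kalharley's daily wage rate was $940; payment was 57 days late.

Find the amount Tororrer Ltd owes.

$333,801

Doubled: 2 × $76,190 = $152,380
Penalty days: min(57, 30) = 30
Waiting-time penalty: 30 × $940 = $28,200
Subtotal: $76,190 + $152,380 + $28,200 = $256,770
Attorney fees: 30% of $256,770 = $77,031
Total award: $256,770 + $77,031 = $333,801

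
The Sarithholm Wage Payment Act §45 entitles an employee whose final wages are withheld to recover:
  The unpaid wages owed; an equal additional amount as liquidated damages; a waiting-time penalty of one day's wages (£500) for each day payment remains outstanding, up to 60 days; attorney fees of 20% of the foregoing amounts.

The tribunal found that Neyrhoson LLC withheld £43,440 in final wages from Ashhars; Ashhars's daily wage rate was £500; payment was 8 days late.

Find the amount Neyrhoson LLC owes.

£109,056

Liquidated damages (equal amount): £43,440
Penalty days: min(8, 60) = 8
Waiting-time penalty: 8 × £500 = £4,000
Subtotal: £43,440 + £43,440 + £4,000 = £90,880
Attorney fees: 20% of £90,880 = £18,176
Total award: £90,880 + £18,176 = £109,056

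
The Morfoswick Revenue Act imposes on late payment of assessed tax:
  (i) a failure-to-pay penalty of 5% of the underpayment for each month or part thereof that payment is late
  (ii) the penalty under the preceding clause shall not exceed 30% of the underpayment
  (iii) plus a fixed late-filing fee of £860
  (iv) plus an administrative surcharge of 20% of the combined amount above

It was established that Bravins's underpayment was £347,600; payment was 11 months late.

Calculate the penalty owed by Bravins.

Accrued rate: 5% × 11 = 55%, capped at 30% → 30%
Failure-to-pay penalty: 30% of £347,600 = £104,280
Penalty before surcharge: £104,280 + £860 = £105,140
Administrative surcharge: 20% of £105,140 = £21,028
Total penalty: £105,140 + £21,028 = £126,168

£126,168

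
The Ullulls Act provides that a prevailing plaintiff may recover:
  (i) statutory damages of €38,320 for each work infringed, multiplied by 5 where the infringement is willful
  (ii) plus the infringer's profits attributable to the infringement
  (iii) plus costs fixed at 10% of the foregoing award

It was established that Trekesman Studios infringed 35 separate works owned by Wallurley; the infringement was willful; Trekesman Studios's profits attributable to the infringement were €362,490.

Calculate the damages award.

Statutory damages: 35 × €38,320 = €1,341,200
Multiplied by 5: 5 × €1,341,200 = €6,706,000
Combined award: €6,706,000 + €362,490 = €7,068,490
Costs: 10% of €7,068,490 = €706,849
Award plus costs: €7,068,490 + €706,849 = €7,775,339

€7,775,339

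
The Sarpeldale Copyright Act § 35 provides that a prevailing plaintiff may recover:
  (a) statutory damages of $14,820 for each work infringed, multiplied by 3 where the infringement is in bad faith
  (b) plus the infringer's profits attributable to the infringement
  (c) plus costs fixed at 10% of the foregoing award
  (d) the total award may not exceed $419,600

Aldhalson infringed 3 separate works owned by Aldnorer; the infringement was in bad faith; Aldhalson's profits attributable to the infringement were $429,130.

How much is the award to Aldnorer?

$419,600

Statutory damages: 3 × $14,820 = $44,460
Trebled: 3 × $44,460 = $133,380
Combined award: $133,380 + $429,130 = $562,510
Costs: 10% of $562,510 = $56,251
Award plus costs: $562,510 + $56,251 = $618,761
Cap at $419,600: $618,761 exceeds the cap → $419,600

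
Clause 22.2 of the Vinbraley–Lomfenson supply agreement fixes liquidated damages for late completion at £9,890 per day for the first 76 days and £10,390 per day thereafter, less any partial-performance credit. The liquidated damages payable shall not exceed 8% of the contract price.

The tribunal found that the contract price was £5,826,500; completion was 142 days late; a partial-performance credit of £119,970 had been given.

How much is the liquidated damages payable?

£466,120

First 76 days: 76 × £9,890 = £751,640
Remaining days: (142 − 76) × £10,390 = £685,740
Accrued per-day damages: £751,640 + £685,740 = £1,437,380
Less partial-performance credit: £1,437,380 − £119,970 = £1,317,410
Cap: 8% of £5,826,500 = £466,120
Cap at £466,120: £1,317,410 exceeds the cap → £466,120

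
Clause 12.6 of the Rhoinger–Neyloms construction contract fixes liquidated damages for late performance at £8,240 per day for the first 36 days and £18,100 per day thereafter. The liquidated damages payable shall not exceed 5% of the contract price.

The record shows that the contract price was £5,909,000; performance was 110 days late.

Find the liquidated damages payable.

£295,450

First 36 days: 36 × £8,240 = £296,640
Remaining days: (110 − 36) × £18,100 = £1,339,400
Accrued per-day damages: £296,640 + £1,339,400 = £1,636,040
Cap: 5% of £5,909,000 = £295,450
Cap at £295,450: £1,636,040 exceeds the cap → £295,450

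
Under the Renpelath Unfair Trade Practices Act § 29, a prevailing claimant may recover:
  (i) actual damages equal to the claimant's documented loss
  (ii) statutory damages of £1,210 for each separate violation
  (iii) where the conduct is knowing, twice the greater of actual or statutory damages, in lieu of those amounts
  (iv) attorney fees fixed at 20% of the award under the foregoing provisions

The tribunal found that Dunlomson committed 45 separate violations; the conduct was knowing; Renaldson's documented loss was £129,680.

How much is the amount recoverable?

Statutory damages: 45 × £1,210 = £54,450
Greater of actual damages (£129,680) or statutory damages (£54,450): £129,680
Doubled: 2 × £129,680 = £259,360
Attorney fees: 20% of £259,360 = £51,872
Total recovery: £259,360 + £51,872 = £311,232

Total recovery: £311,232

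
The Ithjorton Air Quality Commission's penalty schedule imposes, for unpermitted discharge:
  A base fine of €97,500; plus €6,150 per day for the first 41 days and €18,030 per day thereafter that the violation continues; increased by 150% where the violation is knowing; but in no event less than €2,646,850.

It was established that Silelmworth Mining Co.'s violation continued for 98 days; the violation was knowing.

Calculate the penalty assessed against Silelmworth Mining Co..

€3,443,400

First 41 days: 41 × €6,150 = €252,150
Remaining days: (98 − 41) × €18,030 = €1,027,710
Per-day component: €252,150 + €1,027,710 = €1,279,860
Base plus per-day: €97,500 + €1,279,860 = €1,377,360
Enhancement: 150% of €1,377,360 = €2,066,040
Enhanced fine: €1,377,360 + €2,066,040 = €3,443,400
Minimum €2,646,850: €3,443,400 meets the minimum, no increase.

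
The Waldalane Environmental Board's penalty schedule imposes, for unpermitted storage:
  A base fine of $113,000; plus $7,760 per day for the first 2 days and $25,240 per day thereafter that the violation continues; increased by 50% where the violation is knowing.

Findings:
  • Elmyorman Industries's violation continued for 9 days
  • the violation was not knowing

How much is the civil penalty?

First 2 days: 2 × $7,760 = $15,520
Remaining days: (9 − 2) × $25,240 = $176,680
Per-day component: $15,520 + $176,680 = $192,200
Base plus per-day: $113,000 + $192,200 = $305,200
The violation was not knowing: no 50% increase.

$305,200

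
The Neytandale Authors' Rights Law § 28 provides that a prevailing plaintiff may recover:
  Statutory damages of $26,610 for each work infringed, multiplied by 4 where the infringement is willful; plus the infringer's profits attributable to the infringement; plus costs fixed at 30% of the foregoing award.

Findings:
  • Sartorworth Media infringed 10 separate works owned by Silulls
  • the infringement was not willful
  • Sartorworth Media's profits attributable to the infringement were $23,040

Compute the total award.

Statutory damages: 10 × $26,610 = $266,100
Infringement not willful: no ×4 enhancement.
Combined award: $266,100 + $23,040 = $289,140
Costs: 30% of $289,140 = $86,742
Award plus costs: $289,140 + $86,742 = $375,882

$375,882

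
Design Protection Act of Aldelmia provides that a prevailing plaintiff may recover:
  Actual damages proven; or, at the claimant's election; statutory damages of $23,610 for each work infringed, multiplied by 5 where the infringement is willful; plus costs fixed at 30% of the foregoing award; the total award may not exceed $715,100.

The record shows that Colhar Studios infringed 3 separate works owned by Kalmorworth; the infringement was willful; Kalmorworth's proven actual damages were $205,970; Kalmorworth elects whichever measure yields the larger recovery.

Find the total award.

Statutory damages: 3 × $23,610 = $70,830
Multiplied by 5: 5 × $70,830 = $354,150
Greater of actual damages ($205,970) or enhanced statutory damages ($354,150): $354,150
Costs: 30% of $354,150 = $106,245
Award plus costs: $354,150 + $106,245 = $460,395
Cap at $715,100: $460,395 is within the cap, no reduction.

Award: $460,395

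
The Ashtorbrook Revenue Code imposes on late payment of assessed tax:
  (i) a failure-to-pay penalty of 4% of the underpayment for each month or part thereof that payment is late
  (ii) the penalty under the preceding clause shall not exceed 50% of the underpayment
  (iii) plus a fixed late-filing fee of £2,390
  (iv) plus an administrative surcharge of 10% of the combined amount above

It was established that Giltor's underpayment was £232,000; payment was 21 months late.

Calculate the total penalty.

£130,229

Accrued rate: 4% × 21 = 84%, capped at 50% → 50%
Failure-to-pay penalty: 50% of £232,000 = £116,000
Penalty before surcharge: £116,000 + £2,390 = £118,390
Administrative surcharge: 10% of £118,390 = £11,839
Total penalty: £118,390 + £11,839 = £130,229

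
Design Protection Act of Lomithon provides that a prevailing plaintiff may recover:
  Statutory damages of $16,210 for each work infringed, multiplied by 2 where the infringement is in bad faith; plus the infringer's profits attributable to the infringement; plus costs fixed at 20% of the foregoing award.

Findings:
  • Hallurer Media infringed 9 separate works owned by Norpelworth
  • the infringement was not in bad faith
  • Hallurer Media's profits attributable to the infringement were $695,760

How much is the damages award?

Statutory damages: 9 × $16,210 = $145,890
Infringement not in bad faith: no ×2 enhancement.
Combined award: $145,890 + $695,760 = $841,650
Costs: 20% of $841,650 = $168,330
Award plus costs: $841,650 + $168,330 = $1,009,980

$1,009,980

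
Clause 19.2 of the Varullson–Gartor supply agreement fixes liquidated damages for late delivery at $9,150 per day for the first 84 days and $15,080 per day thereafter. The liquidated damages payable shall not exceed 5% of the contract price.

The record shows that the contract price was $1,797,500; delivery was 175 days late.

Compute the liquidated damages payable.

$89,875

First 84 days: 84 × $9,150 = $768,600
Remaining days: (175 − 84) × $15,080 = $1,372,280
Accrued per-day damages: $768,600 + $1,372,280 = $2,140,880
Cap: 5% of $1,797,500 = $89,875
Cap at $89,875: $2,140,880 exceeds the cap → $89,875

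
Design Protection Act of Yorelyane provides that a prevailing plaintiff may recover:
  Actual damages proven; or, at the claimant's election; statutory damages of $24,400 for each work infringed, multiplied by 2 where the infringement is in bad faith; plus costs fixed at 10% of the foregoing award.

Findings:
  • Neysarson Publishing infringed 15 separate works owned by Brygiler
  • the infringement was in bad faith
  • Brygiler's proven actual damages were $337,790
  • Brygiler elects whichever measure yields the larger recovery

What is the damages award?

Statutory damages: 15 × $24,400 = $366,000
Doubled: 2 × $366,000 = $732,000
Greater of actual damages ($337,790) or enhanced statutory damages ($732,000): $732,000
Costs: 10% of $732,000 = $73,200
Award plus costs: $732,000 + $73,200 = $805,200

$805,200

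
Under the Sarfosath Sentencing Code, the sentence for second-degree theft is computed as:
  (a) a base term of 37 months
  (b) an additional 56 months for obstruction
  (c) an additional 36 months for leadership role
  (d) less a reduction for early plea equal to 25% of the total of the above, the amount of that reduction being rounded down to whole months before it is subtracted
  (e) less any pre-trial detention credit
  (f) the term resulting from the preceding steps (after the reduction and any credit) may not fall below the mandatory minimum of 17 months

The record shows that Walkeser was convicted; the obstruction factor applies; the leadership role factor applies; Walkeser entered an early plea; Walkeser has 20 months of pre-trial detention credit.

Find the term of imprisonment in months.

77 months

Obstruction enhancement: +56 months
Leadership role enhancement: +36 months
Adjusted term: 37 months + 56 months + 36 months = 129 months
Early plea reduction: 25% of 129 months = 32 months (rounded down)
After reduction: 129 − 32 = 97 months
Less pre-trial detention credit: 97 months − 20 months = 77 months
Minimum 17 months: 77 months meets the minimum, no increase.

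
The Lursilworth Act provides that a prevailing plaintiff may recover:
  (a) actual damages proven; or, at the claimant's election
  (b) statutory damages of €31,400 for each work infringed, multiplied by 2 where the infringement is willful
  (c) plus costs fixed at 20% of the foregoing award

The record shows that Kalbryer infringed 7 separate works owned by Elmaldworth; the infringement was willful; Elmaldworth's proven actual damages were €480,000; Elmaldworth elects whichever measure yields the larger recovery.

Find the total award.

€576,000

Statutory damages: 7 × €31,400 = €219,800
Doubled: 2 × €219,800 = €439,600
Greater of actual damages (€480,000) or enhanced statutory damages (€439,600): €480,000
Costs: 20% of €480,000 = €96,000
Award plus costs: €480,000 + €96,000 = €576,000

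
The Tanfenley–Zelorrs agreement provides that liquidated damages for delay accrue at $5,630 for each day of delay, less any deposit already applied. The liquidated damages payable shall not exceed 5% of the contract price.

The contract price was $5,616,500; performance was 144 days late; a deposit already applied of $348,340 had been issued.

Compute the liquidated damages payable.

Per-day damages: 144 × $5,630 = $810,720
Less deposit already applied: $810,720 − $348,340 = $462,380
Cap: 5% of $5,616,500 = $280,825
Cap at $280,825: $462,380 exceeds the cap → $280,825

Liquidated damages: $280,825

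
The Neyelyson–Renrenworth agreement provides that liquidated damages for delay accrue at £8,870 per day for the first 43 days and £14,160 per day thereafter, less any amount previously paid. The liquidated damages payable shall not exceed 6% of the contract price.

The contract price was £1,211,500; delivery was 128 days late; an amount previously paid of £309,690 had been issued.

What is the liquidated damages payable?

First 43 days: 43 × £8,870 = £381,410
Remaining days: (128 − 43) × £14,160 = £1,203,600
Accrued per-day damages: £381,410 + £1,203,600 = £1,585,010
Less amount previously paid: £1,585,010 − £309,690 = £1,275,320
Cap: 6% of £1,211,500 = £72,690
Cap at £72,690: £1,275,320 exceeds the cap → £72,690

£72,690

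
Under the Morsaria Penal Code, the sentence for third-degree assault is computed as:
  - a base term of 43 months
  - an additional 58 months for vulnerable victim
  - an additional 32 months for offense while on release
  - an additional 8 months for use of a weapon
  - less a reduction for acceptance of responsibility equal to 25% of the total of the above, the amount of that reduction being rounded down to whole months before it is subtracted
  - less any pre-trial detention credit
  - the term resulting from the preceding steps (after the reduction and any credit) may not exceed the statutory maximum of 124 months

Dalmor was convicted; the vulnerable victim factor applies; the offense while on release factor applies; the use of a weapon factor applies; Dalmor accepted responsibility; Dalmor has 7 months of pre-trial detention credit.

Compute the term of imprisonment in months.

Vulnerable victim enhancement: +58 months
Offense while on release enhancement: +32 months
Use of a weapon enhancement: +8 months
Adjusted term: 43 months + 58 months + 32 months + 8 months = 141 months
Acceptance of responsibility reduction: 25% of 141 months = 35 months (rounded down)
After reduction: 141 − 35 = 106 months
Less pre-trial detention credit: 106 months − 7 months = 99 months
Cap at 124 months: 99 months is within the cap, no reduction.

99 months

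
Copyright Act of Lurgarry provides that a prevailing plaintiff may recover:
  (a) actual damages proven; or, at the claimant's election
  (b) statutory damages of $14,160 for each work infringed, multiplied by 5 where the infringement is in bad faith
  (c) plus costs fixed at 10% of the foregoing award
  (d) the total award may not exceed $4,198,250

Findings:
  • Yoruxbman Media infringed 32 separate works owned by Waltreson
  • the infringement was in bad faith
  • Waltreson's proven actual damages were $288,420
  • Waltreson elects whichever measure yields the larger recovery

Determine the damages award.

$2,492,160

Statutory damages: 32 × $14,160 = $453,120
Multiplied by 5: 5 × $453,120 = $2,265,600
Greater of actual damages ($288,420) or enhanced statutory damages ($2,265,600): $2,265,600
Costs: 10% of $2,265,600 = $226,560
Award plus costs: $2,265,600 + $226,560 = $2,492,160
Cap at $4,198,250: $2,492,160 is within the cap, no reduction.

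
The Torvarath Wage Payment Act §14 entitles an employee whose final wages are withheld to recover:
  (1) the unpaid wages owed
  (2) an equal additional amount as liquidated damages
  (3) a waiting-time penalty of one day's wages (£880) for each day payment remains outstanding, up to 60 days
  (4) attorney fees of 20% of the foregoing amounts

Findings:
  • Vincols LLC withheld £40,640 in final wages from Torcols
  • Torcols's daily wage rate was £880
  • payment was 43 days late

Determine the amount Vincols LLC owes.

Total award: £142,944

Liquidated damages (equal amount): £40,640
Penalty days: min(43, 60) = 43
Waiting-time penalty: 43 × £880 = £37,840
Subtotal: £40,640 + £40,640 + £37,840 = £119,120
Attorney fees: 20% of £119,120 = £23,824
Total award: £119,120 + £23,824 = £142,944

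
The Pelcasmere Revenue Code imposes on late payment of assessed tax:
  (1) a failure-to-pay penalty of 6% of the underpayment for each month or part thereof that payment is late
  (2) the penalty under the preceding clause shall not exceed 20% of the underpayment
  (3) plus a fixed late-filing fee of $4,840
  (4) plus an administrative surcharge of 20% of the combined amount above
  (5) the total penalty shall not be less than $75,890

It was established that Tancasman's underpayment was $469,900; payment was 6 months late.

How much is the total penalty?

Accrued rate: 6% × 6 = 36%, capped at 20% → 20%
Failure-to-pay penalty: 20% of $469,900 = $93,980
Penalty before surcharge: $93,980 + $4,840 = $98,820
Administrative surcharge: 20% of $98,820 = $19,764
Total penalty: $98,820 + $19,764 = $118,584
Minimum $75,890: $118,584 meets the minimum, no increase.

$118,584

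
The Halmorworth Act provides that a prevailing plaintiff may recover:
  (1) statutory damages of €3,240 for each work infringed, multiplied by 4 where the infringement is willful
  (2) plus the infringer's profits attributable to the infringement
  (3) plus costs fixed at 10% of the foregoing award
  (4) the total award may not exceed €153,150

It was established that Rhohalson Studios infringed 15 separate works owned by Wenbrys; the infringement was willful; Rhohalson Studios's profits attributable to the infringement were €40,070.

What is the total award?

€153,150

Statutory damages: 15 × €3,240 = €48,600
Multiplied by 4: 4 × €48,600 = €194,400
Combined award: €194,400 + €40,070 = €234,470
Costs: 10% of €234,470 = €23,447
Award plus costs: €234,470 + €23,447 = €257,917
Cap at €153,150: €257,917 exceeds the cap → €153,150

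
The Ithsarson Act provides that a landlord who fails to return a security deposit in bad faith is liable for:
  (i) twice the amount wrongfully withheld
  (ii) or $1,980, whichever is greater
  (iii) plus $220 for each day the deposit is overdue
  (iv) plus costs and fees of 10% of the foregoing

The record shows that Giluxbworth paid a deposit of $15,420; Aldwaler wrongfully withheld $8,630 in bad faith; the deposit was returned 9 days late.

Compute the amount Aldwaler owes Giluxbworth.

$21,164

Doubled: 2 × $8,630 = $17,260
Minimum $1,980: $17,260 meets the minimum, no increase.
Late-return penalty: 9 × $220 = $1,980
Damages plus late penalty: $17,260 + $1,980 = $19,240
Costs and fees: 10% of $19,240 = $1,924
Total recovery: $19,240 + $1,924 = $21,164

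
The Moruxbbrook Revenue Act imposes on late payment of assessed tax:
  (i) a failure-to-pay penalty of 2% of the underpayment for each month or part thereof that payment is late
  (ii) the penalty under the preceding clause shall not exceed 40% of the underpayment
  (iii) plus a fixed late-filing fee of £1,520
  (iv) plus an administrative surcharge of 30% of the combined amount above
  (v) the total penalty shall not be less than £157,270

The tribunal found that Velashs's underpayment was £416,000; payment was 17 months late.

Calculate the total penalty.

£185,848

Accrued rate: 2% × 17 = 34%, capped at 40% → 34%
Failure-to-pay penalty: 34% of £416,000 = £141,440
Penalty before surcharge: £141,440 + £1,520 = £142,960
Administrative surcharge: 30% of £142,960 = £42,888
Total penalty: £142,960 + £42,888 = £185,848
Minimum £157,270: £185,848 meets the minimum, no increase.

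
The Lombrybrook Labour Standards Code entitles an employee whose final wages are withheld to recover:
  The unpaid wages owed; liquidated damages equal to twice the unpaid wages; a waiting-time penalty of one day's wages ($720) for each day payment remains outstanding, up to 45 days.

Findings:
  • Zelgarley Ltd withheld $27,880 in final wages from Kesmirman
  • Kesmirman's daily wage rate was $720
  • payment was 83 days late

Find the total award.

Total award: $116,040

Doubled: 2 × $27,880 = $55,760
Penalty days: min(83, 45) = 45
Waiting-time penalty: 45 × $720 = $32,400
Total award: $27,880 + $55,760 + $32,400 = $116,040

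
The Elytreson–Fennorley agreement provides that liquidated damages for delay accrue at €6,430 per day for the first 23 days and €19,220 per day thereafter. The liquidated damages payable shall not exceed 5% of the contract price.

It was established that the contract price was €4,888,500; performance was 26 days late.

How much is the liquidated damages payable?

Liquidated damages: €205,550

First 23 days: 23 × €6,430 = €147,890
Remaining days: (26 − 23) × €19,220 = €57,660
Accrued per-day damages: €147,890 + €57,660 = €205,550
Cap: 5% of €4,888,500 = €244,425
Cap at €244,425: €205,550 is within the cap, no reduction.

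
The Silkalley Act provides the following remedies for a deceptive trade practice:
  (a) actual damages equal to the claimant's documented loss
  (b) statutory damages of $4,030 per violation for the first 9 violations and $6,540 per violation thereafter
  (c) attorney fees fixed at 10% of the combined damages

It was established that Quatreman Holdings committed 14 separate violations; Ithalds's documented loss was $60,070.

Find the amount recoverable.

First 9 violations: 9 × $4,030 = $36,270
Remaining violations: (14 − 9) × $6,540 = $32,700
Statutory damages: $36,270 + $32,700 = $68,970
Combined damages: $60,070 + $68,970 = $129,040
Attorney fees: 10% of $129,040 = $12,904
Total recovery: $129,040 + $12,904 = $141,944

$141,944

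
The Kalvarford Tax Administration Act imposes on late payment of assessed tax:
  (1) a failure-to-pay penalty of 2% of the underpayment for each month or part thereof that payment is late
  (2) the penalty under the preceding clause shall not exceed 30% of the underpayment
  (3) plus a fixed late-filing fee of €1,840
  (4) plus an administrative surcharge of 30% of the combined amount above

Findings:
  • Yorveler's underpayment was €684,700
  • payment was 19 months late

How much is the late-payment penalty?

Accrued rate: 2% × 19 = 38%, capped at 30% → 30%
Failure-to-pay penalty: 30% of €684,700 = €205,410
Penalty before surcharge: €205,410 + €1,840 = €207,250
Administrative surcharge: 30% of €207,250 = €62,175
Total penalty: €207,250 + €62,175 = €269,425

€269,425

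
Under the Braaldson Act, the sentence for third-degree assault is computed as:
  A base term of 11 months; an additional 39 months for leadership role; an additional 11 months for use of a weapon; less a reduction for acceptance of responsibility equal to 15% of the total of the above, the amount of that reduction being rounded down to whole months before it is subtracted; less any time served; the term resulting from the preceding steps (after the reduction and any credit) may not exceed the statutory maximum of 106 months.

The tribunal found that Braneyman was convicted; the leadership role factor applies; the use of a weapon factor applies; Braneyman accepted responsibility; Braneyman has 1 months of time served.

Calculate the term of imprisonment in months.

51 months

Leadership role enhancement: +39 months
Use of a weapon enhancement: +11 months
Adjusted term: 11 months + 39 months + 11 months = 61 months
Acceptance of responsibility reduction: 15% of 61 months = 9 months (rounded down)
After reduction: 61 − 9 = 52 months
Less time served: 52 months − 1 months = 51 months
Cap at 106 months: 51 months is within the cap, no reduction.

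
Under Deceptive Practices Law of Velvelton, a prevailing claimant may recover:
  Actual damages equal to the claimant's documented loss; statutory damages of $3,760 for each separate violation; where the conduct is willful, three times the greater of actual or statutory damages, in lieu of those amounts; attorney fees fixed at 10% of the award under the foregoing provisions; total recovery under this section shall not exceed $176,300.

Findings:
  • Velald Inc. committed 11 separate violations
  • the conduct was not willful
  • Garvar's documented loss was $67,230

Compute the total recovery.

Statutory damages: 11 × $3,760 = $41,360
Conduct not willful: the in-lieu enhancement does not apply.
Actual plus statutory damages: $67,230 + $41,360 = $108,590
Attorney fees: 10% of $108,590 = $10,859
Total before cap: $108,590 + $10,859 = $119,449
Cap at $176,300: $119,449 is within the cap, no reduction.

$119,449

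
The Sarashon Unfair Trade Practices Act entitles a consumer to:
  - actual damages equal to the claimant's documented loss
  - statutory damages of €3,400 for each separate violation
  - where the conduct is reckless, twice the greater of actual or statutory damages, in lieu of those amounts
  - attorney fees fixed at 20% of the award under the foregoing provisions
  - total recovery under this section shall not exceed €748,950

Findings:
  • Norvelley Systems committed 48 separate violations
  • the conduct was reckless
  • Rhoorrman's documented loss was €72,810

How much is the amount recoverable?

€391,680

Statutory damages: 48 × €3,400 = €163,200
Greater of actual damages (€72,810) or statutory damages (€163,200): €163,200
Doubled: 2 × €163,200 = €326,400
Attorney fees: 20% of €326,400 = €65,280
Total before cap: €326,400 + €65,280 = €391,680
Cap at €748,950: €391,680 is within the cap, no reduction.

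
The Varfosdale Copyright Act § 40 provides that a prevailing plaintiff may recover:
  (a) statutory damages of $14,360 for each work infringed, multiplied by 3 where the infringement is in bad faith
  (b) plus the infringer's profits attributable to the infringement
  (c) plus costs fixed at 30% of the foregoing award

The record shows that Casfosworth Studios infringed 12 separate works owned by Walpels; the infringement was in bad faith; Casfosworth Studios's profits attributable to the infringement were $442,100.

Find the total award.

$1,246,778

Statutory damages: 12 × $14,360 = $172,320
Trebled: 3 × $172,320 = $516,960
Combined award: $516,960 + $442,100 = $959,060
Costs: 30% of $959,060 = $287,718
Award plus costs: $959,060 + $287,718 = $1,246,778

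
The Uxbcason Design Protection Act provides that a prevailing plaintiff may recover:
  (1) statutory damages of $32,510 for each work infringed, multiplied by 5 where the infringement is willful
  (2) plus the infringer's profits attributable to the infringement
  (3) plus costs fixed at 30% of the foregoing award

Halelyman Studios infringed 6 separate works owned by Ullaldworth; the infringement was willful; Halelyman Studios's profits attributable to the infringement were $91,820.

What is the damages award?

$1,387,256

Statutory damages: 6 × $32,510 = $195,060
Multiplied by 5: 5 × $195,060 = $975,300
Combined award: $975,300 + $91,820 = $1,067,120
Costs: 30% of $1,067,120 = $320,136
Award plus costs: $1,067,120 + $320,136 = $1,387,256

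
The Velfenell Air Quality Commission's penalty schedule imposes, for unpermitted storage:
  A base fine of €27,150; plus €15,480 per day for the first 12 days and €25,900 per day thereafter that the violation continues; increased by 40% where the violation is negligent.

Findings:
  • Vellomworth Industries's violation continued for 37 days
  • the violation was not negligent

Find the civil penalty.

Civil penalty: €860,410

First 12 days: 12 × €15,480 = €185,760
Remaining days: (37 − 12) × €25,900 = €647,500
Per-day component: €185,760 + €647,500 = €833,260
Base plus per-day: €27,150 + €833,260 = €860,410
The violation was not negligent: no 40% increase.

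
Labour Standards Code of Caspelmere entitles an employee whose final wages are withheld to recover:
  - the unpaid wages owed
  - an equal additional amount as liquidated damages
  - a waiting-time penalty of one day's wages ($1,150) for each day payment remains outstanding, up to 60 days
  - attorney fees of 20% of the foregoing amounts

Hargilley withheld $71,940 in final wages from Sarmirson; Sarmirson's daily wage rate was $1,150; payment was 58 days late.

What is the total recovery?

$252,696

Liquidated damages (equal amount): $71,940
Penalty days: min(58, 60) = 58
Waiting-time penalty: 58 × $1,150 = $66,700
Subtotal: $71,940 + $71,940 + $66,700 = $210,580
Attorney fees: 20% of $210,580 = $42,116
Total award: $210,580 + $42,116 = $252,696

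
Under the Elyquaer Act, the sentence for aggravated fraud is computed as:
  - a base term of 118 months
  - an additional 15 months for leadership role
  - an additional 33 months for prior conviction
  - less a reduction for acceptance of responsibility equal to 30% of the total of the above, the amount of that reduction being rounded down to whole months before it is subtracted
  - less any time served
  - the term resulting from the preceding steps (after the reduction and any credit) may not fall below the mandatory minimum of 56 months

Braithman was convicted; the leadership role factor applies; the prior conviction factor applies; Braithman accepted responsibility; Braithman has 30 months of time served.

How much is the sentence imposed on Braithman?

87 months

Leadership role enhancement: +15 months
Prior conviction enhancement: +33 months
Adjusted term: 118 months + 15 months + 33 months = 166 months
Acceptance of responsibility reduction: 30% of 166 months = 49 months (rounded down)
After reduction: 166 − 49 = 117 months
Less time served: 117 months − 30 months = 87 months
Minimum 56 months: 87 months meets the minimum, no increase.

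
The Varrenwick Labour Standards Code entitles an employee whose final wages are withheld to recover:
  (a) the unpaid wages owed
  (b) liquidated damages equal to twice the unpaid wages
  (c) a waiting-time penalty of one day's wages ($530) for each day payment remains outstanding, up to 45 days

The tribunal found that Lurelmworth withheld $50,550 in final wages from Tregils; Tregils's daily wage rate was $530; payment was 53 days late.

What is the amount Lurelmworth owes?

$175,500

Doubled: 2 × $50,550 = $101,100
Penalty days: min(53, 45) = 45
Waiting-time penalty: 45 × $530 = $23,850
Total award: $50,550 + $101,100 + $23,850 = $175,500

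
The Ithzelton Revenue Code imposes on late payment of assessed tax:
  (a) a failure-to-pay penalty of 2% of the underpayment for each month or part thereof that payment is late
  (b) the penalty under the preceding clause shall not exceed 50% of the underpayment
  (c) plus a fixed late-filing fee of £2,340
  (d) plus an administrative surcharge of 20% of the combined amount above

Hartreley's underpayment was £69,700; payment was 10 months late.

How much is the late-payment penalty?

Accrued rate: 2% × 10 = 20%, capped at 50% → 20%
Failure-to-pay penalty: 20% of £69,700 = £13,940
Penalty before surcharge: £13,940 + £2,340 = £16,280
Administrative surcharge: 20% of £16,280 = £3,256
Total penalty: £16,280 + £3,256 = £19,536

£19,536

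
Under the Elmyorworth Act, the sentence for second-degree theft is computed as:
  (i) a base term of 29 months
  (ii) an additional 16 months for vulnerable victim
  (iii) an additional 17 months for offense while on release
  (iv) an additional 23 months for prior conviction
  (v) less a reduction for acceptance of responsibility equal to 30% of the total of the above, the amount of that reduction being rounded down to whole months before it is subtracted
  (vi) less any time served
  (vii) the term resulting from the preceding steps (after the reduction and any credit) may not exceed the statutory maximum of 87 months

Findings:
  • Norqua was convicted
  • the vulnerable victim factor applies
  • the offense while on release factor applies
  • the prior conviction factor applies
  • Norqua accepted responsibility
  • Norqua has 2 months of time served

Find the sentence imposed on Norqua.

58 months

Vulnerable victim enhancement: +16 months
Offense while on release enhancement: +17 months
Prior conviction enhancement: +23 months
Adjusted term: 29 months + 16 months + 17 months + 23 months = 85 months
Acceptance of responsibility reduction: 30% of 85 months = 25 months (rounded down)
After reduction: 85 − 25 = 60 months
Less time served: 60 months − 2 months = 58 months
Cap at 87 months: 58 months is within the cap, no reduction.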